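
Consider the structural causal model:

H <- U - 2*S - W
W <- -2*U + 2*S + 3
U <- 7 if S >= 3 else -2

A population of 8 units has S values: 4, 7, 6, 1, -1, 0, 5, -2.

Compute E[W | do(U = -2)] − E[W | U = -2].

6

do(U=-2) breaks U's dependence on S. With U=-2 fixed, W across the units is 15, 21, 19, 9, 5, 7, 17, 3, mean 12.
Observing U=-2 restricts to units where U's equation naturally yields -2: S ∈ {1, -1, 0, -2}. In that subpopulation W = 9, 5, 7, 3, mean 6.
Difference = 12 − 6 = 6.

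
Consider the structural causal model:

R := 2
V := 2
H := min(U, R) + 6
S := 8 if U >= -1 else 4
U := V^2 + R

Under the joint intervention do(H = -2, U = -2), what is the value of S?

4

The joint intervention fixes H = -2, U = -2, removing each variable's own equation.
S = 8 if U >= -1 else 4  [with U=-2]  = 4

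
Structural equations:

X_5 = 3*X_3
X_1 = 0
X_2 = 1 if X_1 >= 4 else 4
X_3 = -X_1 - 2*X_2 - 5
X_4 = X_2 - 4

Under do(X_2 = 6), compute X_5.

-51

do(X_2=6) replaces the equation X_2 = 1 if X_1 >= 4 else 4 with the constant X_2 = 6.
X_3 = -X_1 - 2*X_2 - 5  [with X_1=0, X_2=6]  = -17
X_5 = 3*X_3  [with X_3=-17]  = -51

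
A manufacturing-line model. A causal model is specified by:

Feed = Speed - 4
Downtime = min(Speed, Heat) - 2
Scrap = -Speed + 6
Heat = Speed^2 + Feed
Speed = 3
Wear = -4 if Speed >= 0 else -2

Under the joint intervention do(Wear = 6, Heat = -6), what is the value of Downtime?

The joint intervention fixes Wear = 6, Heat = -6, removing each variable's own equation.
Downtime = min(Speed, Heat) - 2  [with Speed=3, Heat=-6]  = -8

-8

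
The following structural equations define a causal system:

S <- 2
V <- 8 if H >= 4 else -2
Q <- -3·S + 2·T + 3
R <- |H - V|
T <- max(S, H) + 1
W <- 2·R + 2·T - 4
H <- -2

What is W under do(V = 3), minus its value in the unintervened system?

The intervention breaks the incoming arrows to V: V <- 8 if H >= 4 else -2 no longer applies, and V = 3.
T = max(S, H) + 1  [with S=2, H=-2]  = 3
R = |H - V|  [with H=-2, V=3]  = 5
W = 2·R + 2·T - 4  [with R=5, T=3]  = 12
Without intervention: V = 8 if H >= 4 else -2  [with H=-2]  = -2; T = max(S, H) + 1  [with S=2, H=-2]  = 3; R = |H - V|  [with H=-2, V=-2]  = 0; W = 2·R + 2·T - 4  [with R=0, T=3]  = 2.
Change = 12 − 2 = 10.

10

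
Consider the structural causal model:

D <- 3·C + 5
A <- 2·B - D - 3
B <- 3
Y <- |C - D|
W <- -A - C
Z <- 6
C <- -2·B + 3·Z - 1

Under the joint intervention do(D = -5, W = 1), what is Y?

The joint intervention fixes D = -5, W = 1, removing each variable's own equation.
C = -2·B + 3·Z - 1  [with B=3, Z=6]  = 11
Y = |C - D|  [with C=11, D=-5]  = 16

16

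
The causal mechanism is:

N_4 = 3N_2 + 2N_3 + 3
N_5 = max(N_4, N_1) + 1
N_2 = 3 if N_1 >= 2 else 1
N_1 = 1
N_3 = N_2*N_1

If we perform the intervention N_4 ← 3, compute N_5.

Intervening sets N_4 = 3 and removes its equation (N_4 = 3N_2 + 2N_3 + 3).
N_5 = max(N_4, N_1) + 1  [with N_4=3, N_1=1]  = 4

4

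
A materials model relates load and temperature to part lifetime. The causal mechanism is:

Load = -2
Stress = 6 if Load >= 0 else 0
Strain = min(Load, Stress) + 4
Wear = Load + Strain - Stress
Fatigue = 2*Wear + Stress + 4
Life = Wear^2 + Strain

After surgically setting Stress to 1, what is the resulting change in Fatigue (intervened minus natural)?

-1

do(Stress=1) replaces the equation Stress = 6 if Load >= 0 else 0 with the constant Stress = 1.
Strain = min(Load, Stress) + 4  [with Load=-2, Stress=1]  = 2
Wear = Load + Strain - Stress  [with Load=-2, Strain=2, Stress=1]  = -1
Fatigue = 2*Wear + Stress + 4  [with Wear=-1, Stress=1]  = 3
Without intervention: Stress = 6 if Load >= 0 else 0  [with Load=-2]  = 0; Strain = min(Load, Stress) + 4  [with Load=-2, Stress=0]  = 2; Wear = Load + Strain - Stress  [with Load=-2, Strain=2, Stress=0]  = 0; Fatigue = 2*Wear + Stress + 4  [with Wear=0, Stress=0]  = 4.
Change = 3 − 4 = -1.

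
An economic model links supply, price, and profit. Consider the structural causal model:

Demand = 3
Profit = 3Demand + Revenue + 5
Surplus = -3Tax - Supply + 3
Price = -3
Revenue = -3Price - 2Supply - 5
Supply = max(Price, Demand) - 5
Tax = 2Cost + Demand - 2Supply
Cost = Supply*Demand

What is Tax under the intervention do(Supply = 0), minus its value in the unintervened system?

8

The intervention breaks the incoming arrows to Supply: Supply = max(Price, Demand) - 5 no longer applies, and Supply = 0.
Cost = Supply*Demand  [with Supply=0, Demand=3]  = 0
Tax = 2Cost + Demand - 2Supply  [with Cost=0, Demand=3, Supply=0]  = 3
Without intervention: Supply = max(Price, Demand) - 5  [with Price=-3, Demand=3]  = -2; Cost = Supply*Demand  [with Supply=-2, Demand=3]  = -6; Tax = 2Cost + Demand - 2Supply  [with Cost=-6, Demand=3, Supply=-2]  = -5.
Change = 3 − (-5) = 8.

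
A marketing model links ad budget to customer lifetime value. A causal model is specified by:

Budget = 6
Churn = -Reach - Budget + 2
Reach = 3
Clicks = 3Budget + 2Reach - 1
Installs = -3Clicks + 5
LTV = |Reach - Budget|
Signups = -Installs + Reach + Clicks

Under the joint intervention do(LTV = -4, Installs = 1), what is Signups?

Under do(LTV = -4, Installs = 1), each intervened variable's structural equation is replaced by its fixed value.
Clicks = 3Budget + 2Reach - 1  [with Budget=6, Reach=3]  = 23
Signups = -Installs + Reach + Clicks  [with Installs=1, Reach=3, Clicks=23]  = 25

25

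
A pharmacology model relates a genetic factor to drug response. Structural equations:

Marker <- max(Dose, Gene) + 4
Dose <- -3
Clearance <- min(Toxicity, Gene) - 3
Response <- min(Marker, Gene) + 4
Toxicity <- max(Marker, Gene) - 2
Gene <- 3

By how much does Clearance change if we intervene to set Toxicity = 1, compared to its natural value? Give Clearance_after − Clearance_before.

-2

The intervention breaks the incoming arrows to Toxicity: Toxicity <- max(Marker, Gene) - 2 no longer applies, and Toxicity = 1.
Clearance = min(Toxicity, Gene) - 3  [with Toxicity=1, Gene=3]  = -2
Without intervention: Marker = max(Dose, Gene) + 4  [with Dose=-3, Gene=3]  = 7; Toxicity = max(Marker, Gene) - 2  [with Marker=7, Gene=3]  = 5; Clearance = min(Toxicity, Gene) - 3  [with Toxicity=5, Gene=3]  = 0.
Change = -2 − 0 = -2.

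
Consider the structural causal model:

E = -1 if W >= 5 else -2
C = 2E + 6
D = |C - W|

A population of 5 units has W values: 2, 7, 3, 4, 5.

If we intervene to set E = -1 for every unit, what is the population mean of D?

do(E=-1) breaks E's dependence on W. With E=-1 fixed, D across the units is 2, 3, 1, 0, 1, mean 1.4.

1.4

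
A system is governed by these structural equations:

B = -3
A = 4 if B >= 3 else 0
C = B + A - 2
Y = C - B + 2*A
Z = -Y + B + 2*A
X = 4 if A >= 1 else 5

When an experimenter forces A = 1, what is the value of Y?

Under do(A=1), the mechanism A = 4 if B >= 3 else 0 is discarded; A is fixed at 1.
C = B + A - 2  [with B=-3, A=1]  = -4
Y = C - B + 2*A  [with C=-4, B=-3, A=1]  = 1

1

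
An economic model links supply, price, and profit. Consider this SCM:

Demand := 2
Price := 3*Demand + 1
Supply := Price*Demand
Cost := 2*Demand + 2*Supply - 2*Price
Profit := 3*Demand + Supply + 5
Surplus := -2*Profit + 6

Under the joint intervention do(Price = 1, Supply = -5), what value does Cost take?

Setting Price = 1, Supply = -5 by intervention discards those variables' equations.
Cost = 2*Demand + 2*Supply - 2*Price  [with Demand=2, Supply=-5, Price=1]  = -8

-8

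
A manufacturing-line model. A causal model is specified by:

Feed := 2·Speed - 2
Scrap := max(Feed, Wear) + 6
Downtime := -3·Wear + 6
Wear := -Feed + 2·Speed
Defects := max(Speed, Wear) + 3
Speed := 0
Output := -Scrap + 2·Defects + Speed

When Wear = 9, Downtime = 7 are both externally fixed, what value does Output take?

9

Under do(Wear = 9, Downtime = 7), each intervened variable's structural equation is replaced by its fixed value.
Feed = 2·Speed - 2  [with Speed=0]  = -2
Defects = max(Speed, Wear) + 3  [with Speed=0, Wear=9]  = 12
Scrap = max(Feed, Wear) + 6  [with Feed=-2, Wear=9]  = 15
Output = -Scrap + 2·Defects + Speed  [with Scrap=15, Defects=12, Speed=0]  = 9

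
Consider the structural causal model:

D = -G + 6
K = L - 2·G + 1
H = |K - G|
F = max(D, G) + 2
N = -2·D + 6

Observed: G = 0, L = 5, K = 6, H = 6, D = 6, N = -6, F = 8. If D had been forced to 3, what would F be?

5

Under do(D=3), the mechanism D = -G + 6 is discarded; D is fixed at 3.
F = max(D, G) + 2  [with D=3, G=0]  = 5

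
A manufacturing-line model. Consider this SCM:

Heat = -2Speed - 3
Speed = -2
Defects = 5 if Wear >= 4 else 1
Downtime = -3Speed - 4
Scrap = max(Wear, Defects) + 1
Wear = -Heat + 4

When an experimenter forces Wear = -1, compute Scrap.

do(Wear=-1) replaces the equation Wear = -Heat + 4 with the constant Wear = -1.
Defects = 5 if Wear >= 4 else 1  [with Wear=-1]  = 1
Scrap = max(Wear, Defects) + 1  [with Wear=-1, Defects=1]  = 2

2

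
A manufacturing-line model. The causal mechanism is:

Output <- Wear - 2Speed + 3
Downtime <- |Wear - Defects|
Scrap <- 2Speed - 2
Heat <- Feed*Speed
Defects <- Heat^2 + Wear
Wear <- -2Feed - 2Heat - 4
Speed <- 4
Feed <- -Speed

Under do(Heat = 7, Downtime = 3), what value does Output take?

-15

Under do(Heat = 7, Downtime = 3), each intervened variable's structural equation is replaced by its fixed value.
Feed = -Speed  [with Speed=4]  = -4
Wear = -2Feed - 2Heat - 4  [with Feed=-4, Heat=7]  = -10
Output = Wear - 2Speed + 3  [with Wear=-10, Speed=4]  = -15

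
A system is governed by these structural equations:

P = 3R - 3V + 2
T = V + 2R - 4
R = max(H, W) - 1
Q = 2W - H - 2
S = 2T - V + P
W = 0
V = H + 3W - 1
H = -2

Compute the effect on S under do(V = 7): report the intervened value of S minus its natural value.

-20

do(V=7) replaces the equation V = H + 3W - 1 with the constant V = 7.
R = max(H, W) - 1  [with H=-2, W=0]  = -1
P = 3R - 3V + 2  [with R=-1, V=7]  = -22
T = V + 2R - 4  [with V=7, R=-1]  = 1
S = 2T - V + P  [with T=1, V=7, P=-22]  = -27
Without intervention: V = H + 3W - 1  [with H=-2, W=0]  = -3; R = max(H, W) - 1  [with H=-2, W=0]  = -1; P = 3R - 3V + 2  [with R=-1, V=-3]  = 8; T = V + 2R - 4  [with V=-3, R=-1]  = -9; S = 2T - V + P  [with T=-9, V=-3, P=8]  = -7.
Change = -27 − (-7) = -20.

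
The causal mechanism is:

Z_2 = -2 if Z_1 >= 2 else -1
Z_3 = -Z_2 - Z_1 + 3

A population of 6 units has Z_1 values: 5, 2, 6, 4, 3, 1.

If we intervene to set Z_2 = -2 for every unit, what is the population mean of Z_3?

1.5

The intervention sets Z_2=-2 in all 6 units regardless of Z_1. Recomputing Z_3 per unit gives 0, 3, -1, 1, 2, 4; average 1.5.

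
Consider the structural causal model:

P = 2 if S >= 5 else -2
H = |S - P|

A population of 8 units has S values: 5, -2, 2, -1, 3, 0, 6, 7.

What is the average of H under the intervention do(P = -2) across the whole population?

Under do(P=-2), P's equation is replaced by P=-2 for every unit. Per-unit H: 7, 0, 4, 1, 5, 2, 8, 9. Mean = 4.5.

4.5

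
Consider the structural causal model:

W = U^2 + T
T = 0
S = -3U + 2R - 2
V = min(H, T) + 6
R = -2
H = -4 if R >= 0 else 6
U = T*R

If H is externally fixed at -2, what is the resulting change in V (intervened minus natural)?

-2

Under do(H=-2), the mechanism H = -4 if R >= 0 else 6 is discarded; H is fixed at -2.
V = min(H, T) + 6  [with H=-2, T=0]  = 4
Without intervention: H = -4 if R >= 0 else 6  [with R=-2]  = 6; V = min(H, T) + 6  [with H=6, T=0]  = 6.
Change = 4 − 6 = -2.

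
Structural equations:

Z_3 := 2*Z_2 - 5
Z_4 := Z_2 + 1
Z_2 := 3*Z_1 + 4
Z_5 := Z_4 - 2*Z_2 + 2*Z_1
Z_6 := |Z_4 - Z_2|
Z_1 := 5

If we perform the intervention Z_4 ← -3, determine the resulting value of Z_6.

22

Under do(Z_4=-3), the mechanism Z_4 := Z_2 + 1 is discarded; Z_4 is fixed at -3.
Z_2 = 3*Z_1 + 4  [with Z_1=5]  = 19
Z_6 = |Z_4 - Z_2|  [with Z_4=-3, Z_2=19]  = 22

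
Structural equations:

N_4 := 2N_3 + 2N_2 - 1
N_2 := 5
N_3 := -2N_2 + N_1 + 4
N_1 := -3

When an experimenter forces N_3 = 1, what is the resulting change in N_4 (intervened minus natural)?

The intervention breaks the incoming arrows to N_3: N_3 := -2N_2 + N_1 + 4 no longer applies, and N_3 = 1.
N_4 = 2N_3 + 2N_2 - 1  [with N_3=1, N_2=5]  = 11
Without intervention: N_3 = -2N_2 + N_1 + 4  [with N_2=5, N_1=-3]  = -9; N_4 = 2N_3 + 2N_2 - 1  [with N_3=-9, N_2=5]  = -9.
Change = 11 − (-9) = 20.

20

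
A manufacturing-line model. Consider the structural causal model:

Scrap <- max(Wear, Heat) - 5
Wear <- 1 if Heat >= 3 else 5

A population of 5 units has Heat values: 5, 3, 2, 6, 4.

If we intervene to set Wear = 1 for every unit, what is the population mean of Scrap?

The intervention sets Wear=1 in all 5 units regardless of Heat. Recomputing Scrap per unit gives 0, -2, -3, 1, -1; average -1.

-1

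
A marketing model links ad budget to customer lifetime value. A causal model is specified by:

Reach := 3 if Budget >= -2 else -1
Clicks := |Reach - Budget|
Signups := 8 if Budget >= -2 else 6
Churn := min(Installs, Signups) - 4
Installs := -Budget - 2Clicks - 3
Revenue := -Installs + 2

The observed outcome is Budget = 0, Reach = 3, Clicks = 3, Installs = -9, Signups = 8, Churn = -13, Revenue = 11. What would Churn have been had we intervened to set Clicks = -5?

The intervention breaks the incoming arrows to Clicks: Clicks := |Reach - Budget| no longer applies, and Clicks = -5.
Installs = -Budget - 2Clicks - 3  [with Budget=0, Clicks=-5]  = 7
Signups = 8 if Budget >= -2 else 6  [with Budget=0]  = 8
Churn = min(Installs, Signups) - 4  [with Installs=7, Signups=8]  = 3

3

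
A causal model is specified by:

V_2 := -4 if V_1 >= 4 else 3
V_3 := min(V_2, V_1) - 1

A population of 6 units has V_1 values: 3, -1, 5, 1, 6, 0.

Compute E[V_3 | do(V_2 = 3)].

0.5

The intervention sets V_2=3 in all 6 units regardless of V_1. Recomputing V_3 per unit gives 2, -2, 2, 0, 2, -1; average 0.5.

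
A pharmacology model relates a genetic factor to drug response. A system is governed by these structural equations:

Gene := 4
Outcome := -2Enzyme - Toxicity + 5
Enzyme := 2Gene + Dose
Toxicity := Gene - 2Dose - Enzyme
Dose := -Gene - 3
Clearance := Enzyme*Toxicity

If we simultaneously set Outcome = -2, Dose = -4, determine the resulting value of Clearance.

The joint intervention fixes Outcome = -2, Dose = -4, removing each variable's own equation.
Enzyme = 2Gene + Dose  [with Gene=4, Dose=-4]  = 4
Toxicity = Gene - 2Dose - Enzyme  [with Gene=4, Dose=-4, Enzyme=4]  = 8
Clearance = Enzyme*Toxicity  [with Enzyme=4, Toxicity=8]  = 32

32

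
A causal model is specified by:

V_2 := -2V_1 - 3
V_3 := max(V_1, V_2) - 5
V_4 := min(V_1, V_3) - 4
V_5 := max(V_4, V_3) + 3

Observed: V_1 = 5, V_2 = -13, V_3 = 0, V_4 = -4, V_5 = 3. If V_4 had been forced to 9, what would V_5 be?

Intervening sets V_4 = 9 and removes its equation (V_4 := min(V_1, V_3) - 4).
V_2 = -2V_1 - 3  [with V_1=5]  = -13
V_3 = max(V_1, V_2) - 5  [with V_1=5, V_2=-13]  = 0
V_5 = max(V_4, V_3) + 3  [with V_4=9, V_3=0]  = 12

12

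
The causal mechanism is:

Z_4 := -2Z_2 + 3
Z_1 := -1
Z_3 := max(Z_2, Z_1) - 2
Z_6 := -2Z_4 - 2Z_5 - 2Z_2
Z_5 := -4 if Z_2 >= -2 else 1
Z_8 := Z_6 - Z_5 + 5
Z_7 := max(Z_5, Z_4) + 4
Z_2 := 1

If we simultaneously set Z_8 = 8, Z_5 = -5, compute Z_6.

6

Under do(Z_8 = 8, Z_5 = -5), each intervened variable's structural equation is replaced by its fixed value.
Z_4 = -2Z_2 + 3  [with Z_2=1]  = 1
Z_6 = -2Z_4 - 2Z_5 - 2Z_2  [with Z_4=1, Z_5=-5, Z_2=1]  = 6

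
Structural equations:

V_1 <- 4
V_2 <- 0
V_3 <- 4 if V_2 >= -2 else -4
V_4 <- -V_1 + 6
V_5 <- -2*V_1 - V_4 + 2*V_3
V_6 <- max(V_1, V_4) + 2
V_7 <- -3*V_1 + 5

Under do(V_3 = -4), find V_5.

-18

do(V_3=-4) replaces the equation V_3 <- 4 if V_2 >= -2 else -4 with the constant V_3 = -4.
V_4 = -V_1 + 6  [with V_1=4]  = 2
V_5 = -2*V_1 - V_4 + 2*V_3  [with V_1=4, V_4=2, V_3=-4]  = -18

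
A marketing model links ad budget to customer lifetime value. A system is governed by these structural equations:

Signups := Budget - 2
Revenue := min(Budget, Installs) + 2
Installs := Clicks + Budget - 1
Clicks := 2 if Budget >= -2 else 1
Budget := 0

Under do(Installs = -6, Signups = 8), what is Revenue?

-4

Setting Installs = -6, Signups = 8 by intervention discards those variables' equations.
Revenue = min(Budget, Installs) + 2  [with Budget=0, Installs=-6]  = -4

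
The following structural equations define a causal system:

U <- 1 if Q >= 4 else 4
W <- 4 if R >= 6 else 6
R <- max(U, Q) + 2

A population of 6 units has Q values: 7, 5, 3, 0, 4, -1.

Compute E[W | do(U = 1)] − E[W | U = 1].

1

Under do(U=1), U's equation is replaced by U=1 for every unit. Per-unit W: 4, 4, 6, 6, 4, 6. Mean = 5.
E[W|U=1] averages over only the 3 units with U=1 (Q = 7, 5, 4): W = 4, 4, 4, mean 4.
Difference = 5 − 4 = 1.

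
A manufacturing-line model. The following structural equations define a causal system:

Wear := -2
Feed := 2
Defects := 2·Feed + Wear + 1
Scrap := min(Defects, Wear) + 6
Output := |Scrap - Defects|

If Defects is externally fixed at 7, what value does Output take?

do(Defects=7) replaces the equation Defects := 2·Feed + Wear + 1 with the constant Defects = 7.
Scrap = min(Defects, Wear) + 6  [with Defects=7, Wear=-2]  = 4
Output = |Scrap - Defects|  [with Scrap=4, Defects=7]  = 3

3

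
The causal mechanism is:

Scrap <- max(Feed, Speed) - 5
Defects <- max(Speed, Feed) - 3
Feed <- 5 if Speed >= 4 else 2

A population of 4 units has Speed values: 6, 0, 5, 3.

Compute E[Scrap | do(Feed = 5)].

Under do(Feed=5), Feed's equation is replaced by Feed=5 for every unit. Per-unit Scrap: 1, 0, 0, 0. Mean = 0.25.

0.25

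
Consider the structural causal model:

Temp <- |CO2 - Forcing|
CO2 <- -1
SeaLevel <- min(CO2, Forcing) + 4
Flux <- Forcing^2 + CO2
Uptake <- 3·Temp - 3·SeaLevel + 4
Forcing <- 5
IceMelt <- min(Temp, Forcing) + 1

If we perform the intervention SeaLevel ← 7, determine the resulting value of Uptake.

1

Under do(SeaLevel=7), the mechanism SeaLevel <- min(CO2, Forcing) + 4 is discarded; SeaLevel is fixed at 7.
Temp = |CO2 - Forcing|  [with CO2=-1, Forcing=5]  = 6
Uptake = 3·Temp - 3·SeaLevel + 4  [with Temp=6, SeaLevel=7]  = 1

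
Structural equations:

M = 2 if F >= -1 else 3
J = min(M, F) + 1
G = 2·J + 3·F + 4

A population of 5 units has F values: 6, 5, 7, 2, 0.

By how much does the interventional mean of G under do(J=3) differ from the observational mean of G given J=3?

The intervention sets J=3 in all 5 units regardless of F. Recomputing G per unit gives 28, 25, 31, 16, 10; average 22.
E[G|J=3] averages over only the 4 units with J=3 (F = 6, 5, 7, 2): G = 28, 25, 31, 16, mean 25.
Difference = 22 − 25 = -3.

-3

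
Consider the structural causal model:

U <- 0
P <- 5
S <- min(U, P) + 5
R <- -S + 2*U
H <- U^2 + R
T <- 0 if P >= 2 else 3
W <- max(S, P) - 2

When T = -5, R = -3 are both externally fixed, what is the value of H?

-3

Setting T = -5, R = -3 by intervention discards those variables' equations.
H = U^2 + R  [with U=0, R=-3]  = -3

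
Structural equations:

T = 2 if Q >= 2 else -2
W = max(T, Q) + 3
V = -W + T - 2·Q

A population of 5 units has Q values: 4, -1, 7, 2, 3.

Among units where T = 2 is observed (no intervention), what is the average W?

E[W|T=2] averages over only the 4 units with T=2 (Q = 4, 7, 2, 3): W = 7, 10, 5, 6, mean 7.

7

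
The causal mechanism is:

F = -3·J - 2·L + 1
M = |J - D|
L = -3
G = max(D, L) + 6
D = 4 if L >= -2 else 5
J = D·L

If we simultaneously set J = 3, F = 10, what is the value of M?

2

The joint intervention fixes J = 3, F = 10, removing each variable's own equation.
D = 4 if L >= -2 else 5  [with L=-3]  = 5
M = |J - D|  [with J=3, D=5]  = 2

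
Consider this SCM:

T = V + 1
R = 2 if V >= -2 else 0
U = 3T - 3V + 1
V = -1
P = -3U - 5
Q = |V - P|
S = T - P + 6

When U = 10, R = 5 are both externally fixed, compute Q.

Under do(U = 10, R = 5), each intervened variable's structural equation is replaced by its fixed value.
P = -3U - 5  [with U=10]  = -35
Q = |V - P|  [with V=-1, P=-35]  = 34

34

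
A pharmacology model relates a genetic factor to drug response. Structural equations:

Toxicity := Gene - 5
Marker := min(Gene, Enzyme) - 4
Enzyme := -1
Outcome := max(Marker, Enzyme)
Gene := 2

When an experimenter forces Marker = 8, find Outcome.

do(Marker=8) replaces the equation Marker := min(Gene, Enzyme) - 4 with the constant Marker = 8.
Outcome = max(Marker, Enzyme)  [with Marker=8, Enzyme=-1]  = 8

8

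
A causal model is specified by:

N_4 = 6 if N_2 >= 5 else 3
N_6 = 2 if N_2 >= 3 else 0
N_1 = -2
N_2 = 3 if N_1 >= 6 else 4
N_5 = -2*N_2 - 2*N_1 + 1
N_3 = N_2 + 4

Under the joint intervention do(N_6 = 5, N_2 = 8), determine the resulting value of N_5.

-11

The joint intervention fixes N_6 = 5, N_2 = 8, removing each variable's own equation.
N_5 = -2*N_2 - 2*N_1 + 1  [with N_2=8, N_1=-2]  = -11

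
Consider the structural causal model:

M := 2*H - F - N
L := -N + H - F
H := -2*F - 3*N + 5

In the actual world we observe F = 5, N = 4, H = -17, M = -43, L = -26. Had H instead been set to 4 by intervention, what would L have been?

-5

do(H=4) replaces the equation H := -2*F - 3*N + 5 with the constant H = 4.
L = -N + H - F  [with N=4, H=4, F=5]  = -5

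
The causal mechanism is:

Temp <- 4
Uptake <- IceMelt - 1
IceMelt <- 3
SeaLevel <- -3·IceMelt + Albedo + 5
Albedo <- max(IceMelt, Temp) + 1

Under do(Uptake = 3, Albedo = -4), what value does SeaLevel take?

Under do(Uptake = 3, Albedo = -4), each intervened variable's structural equation is replaced by its fixed value.
SeaLevel = -3·IceMelt + Albedo + 5  [with IceMelt=3, Albedo=-4]  = -8

-8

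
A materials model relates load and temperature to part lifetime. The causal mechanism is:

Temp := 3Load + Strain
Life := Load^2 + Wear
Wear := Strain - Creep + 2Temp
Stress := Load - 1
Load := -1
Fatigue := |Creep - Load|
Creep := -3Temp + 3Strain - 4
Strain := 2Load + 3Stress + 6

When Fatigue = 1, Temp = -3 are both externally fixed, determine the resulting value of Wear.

-7

Setting Fatigue = 1, Temp = -3 by intervention discards those variables' equations.
Stress = Load - 1  [with Load=-1]  = -2
Strain = 2Load + 3Stress + 6  [with Load=-1, Stress=-2]  = -2
Creep = -3Temp + 3Strain - 4  [with Temp=-3, Strain=-2]  = -1
Wear = Strain - Creep + 2Temp  [with Strain=-2, Creep=-1, Temp=-3]  = -7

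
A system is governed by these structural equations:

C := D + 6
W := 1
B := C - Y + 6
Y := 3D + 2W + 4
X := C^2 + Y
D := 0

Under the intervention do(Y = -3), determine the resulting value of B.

15

do(Y=-3) replaces the equation Y := 3D + 2W + 4 with the constant Y = -3.
C = D + 6  [with D=0]  = 6
B = C - Y + 6  [with C=6, Y=-3]  = 15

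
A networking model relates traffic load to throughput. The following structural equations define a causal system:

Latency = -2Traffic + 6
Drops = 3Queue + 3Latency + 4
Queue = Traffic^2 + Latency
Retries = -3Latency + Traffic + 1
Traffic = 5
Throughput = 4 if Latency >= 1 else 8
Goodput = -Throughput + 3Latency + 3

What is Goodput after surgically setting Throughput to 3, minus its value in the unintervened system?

Intervening sets Throughput = 3 and removes its equation (Throughput = 4 if Latency >= 1 else 8).
Latency = -2Traffic + 6  [with Traffic=5]  = -4
Goodput = -Throughput + 3Latency + 3  [with Throughput=3, Latency=-4]  = -12
Without intervention: Latency = -2Traffic + 6  [with Traffic=5]  = -4; Throughput = 4 if Latency >= 1 else 8  [with Latency=-4]  = 8; Goodput = -Throughput + 3Latency + 3  [with Throughput=8, Latency=-4]  = -17.
Change = -12 − (-17) = 5.

5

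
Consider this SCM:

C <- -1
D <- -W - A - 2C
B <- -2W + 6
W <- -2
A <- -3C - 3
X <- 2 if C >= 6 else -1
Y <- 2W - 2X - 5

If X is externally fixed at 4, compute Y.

The intervention breaks the incoming arrows to X: X <- 2 if C >= 6 else -1 no longer applies, and X = 4.
Y = 2W - 2X - 5  [with W=-2, X=4]  = -17

-17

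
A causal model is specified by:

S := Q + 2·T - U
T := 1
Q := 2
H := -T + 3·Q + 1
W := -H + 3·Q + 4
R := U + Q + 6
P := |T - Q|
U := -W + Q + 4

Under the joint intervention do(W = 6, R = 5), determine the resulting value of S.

4

The joint intervention fixes W = 6, R = 5, removing each variable's own equation.
U = -W + Q + 4  [with W=6, Q=2]  = 0
S = Q + 2·T - U  [with Q=2, T=1, U=0]  = 4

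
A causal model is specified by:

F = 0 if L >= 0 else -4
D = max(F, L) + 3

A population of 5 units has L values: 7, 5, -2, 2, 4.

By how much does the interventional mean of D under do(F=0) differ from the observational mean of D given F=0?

The intervention sets F=0 in all 5 units regardless of L. Recomputing D per unit gives 10, 8, 3, 5, 7; average 6.6.
E[D|F=0] averages over only the 4 units with F=0 (L = 7, 5, 2, 4): D = 10, 8, 5, 7, mean 7.5.
Difference = 6.6 − 7.5 = -0.9.

-0.9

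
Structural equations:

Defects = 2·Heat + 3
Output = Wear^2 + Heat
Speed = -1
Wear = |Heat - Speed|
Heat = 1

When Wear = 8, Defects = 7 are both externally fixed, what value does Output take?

Setting Wear = 8, Defects = 7 by intervention discards those variables' equations.
Output = Wear^2 + Heat  [with Wear=8, Heat=1]  = 65

65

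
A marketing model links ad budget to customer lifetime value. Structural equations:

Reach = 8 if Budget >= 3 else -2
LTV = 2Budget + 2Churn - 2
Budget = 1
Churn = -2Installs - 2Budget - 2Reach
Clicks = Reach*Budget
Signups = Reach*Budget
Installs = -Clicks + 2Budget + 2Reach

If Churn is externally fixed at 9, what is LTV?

18

Intervening sets Churn = 9 and removes its equation (Churn = -2Installs - 2Budget - 2Reach).
LTV = 2Budget + 2Churn - 2  [with Budget=1, Churn=9]  = 18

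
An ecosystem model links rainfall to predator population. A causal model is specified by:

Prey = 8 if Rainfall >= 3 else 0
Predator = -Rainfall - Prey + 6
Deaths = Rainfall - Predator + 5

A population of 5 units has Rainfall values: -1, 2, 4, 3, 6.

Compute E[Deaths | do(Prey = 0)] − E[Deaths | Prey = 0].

The intervention sets Prey=0 in all 5 units regardless of Rainfall. Recomputing Deaths per unit gives -3, 3, 7, 5, 11; average 4.6.
E[Deaths|Prey=0] averages over only the 2 units with Prey=0 (Rainfall = -1, 2): Deaths = -3, 3, mean 0.
Difference = 4.6 − 0 = 4.6.

4.6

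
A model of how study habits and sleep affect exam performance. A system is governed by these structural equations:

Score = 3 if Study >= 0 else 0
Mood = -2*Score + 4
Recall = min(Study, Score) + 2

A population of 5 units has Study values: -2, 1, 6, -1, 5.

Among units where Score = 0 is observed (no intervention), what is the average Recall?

0.5

E[Recall|Score=0] averages over only the 2 units with Score=0 (Study = -2, -1): Recall = 0, 1, mean 0.5.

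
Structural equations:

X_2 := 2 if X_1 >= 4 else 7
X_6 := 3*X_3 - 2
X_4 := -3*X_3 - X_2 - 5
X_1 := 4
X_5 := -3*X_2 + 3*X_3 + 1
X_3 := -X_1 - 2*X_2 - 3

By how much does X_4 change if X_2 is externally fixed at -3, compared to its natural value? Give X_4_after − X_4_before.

Under do(X_2=-3), the mechanism X_2 := 2 if X_1 >= 4 else 7 is discarded; X_2 is fixed at -3.
X_3 = -X_1 - 2*X_2 - 3  [with X_1=4, X_2=-3]  = -1
X_4 = -3*X_3 - X_2 - 5  [with X_3=-1, X_2=-3]  = 1
Without intervention: X_2 = 2 if X_1 >= 4 else 7  [with X_1=4]  = 2; X_3 = -X_1 - 2*X_2 - 3  [with X_1=4, X_2=2]  = -11; X_4 = -3*X_3 - X_2 - 5  [with X_3=-11, X_2=2]  = 26.
Change = 1 − 26 = -25.

-25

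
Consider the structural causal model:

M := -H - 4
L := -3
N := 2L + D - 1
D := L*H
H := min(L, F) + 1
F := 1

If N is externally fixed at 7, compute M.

-2

do(N=7) replaces the equation N := 2L + D - 1 with the constant N = 7.
Since M is not a descendant of the intervened variable, it is unaffected.
H = min(L, F) + 1  [with L=-3, F=1]  = -2
M = -H - 4  [with H=-2]  = -2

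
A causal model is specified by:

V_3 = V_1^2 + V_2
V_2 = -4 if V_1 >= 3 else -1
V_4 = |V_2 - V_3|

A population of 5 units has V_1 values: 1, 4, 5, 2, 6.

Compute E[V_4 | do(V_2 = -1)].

Under do(V_2=-1), V_2's equation is replaced by V_2=-1 for every unit. Per-unit V_4: 1, 16, 25, 4, 36. Mean = 16.4.

16.4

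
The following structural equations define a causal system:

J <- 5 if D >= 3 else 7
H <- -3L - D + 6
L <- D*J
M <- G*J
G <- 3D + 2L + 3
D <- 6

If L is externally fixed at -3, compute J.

Under do(L=-3), the mechanism L <- D*J is discarded; L is fixed at -3.
Since J is not a descendant of the intervened variable, it is unaffected.
J = 5 if D >= 3 else 7  [with D=6]  = 5

5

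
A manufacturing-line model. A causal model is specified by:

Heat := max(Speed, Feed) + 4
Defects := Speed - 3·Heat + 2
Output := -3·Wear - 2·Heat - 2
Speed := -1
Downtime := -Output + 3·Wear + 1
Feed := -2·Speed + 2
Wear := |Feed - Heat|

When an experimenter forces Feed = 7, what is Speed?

-1

Under do(Feed=7), the mechanism Feed := -2·Speed + 2 is discarded; Feed is fixed at 7.
Speed is not downstream of the intervention, so its value is determined by the original equations.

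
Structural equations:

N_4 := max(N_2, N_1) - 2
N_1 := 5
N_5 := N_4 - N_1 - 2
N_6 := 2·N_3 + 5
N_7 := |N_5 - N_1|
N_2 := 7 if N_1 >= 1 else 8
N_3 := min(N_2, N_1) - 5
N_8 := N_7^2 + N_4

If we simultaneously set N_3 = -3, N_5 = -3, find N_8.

69

The joint intervention fixes N_3 = -3, N_5 = -3, removing each variable's own equation.
N_2 = 7 if N_1 >= 1 else 8  [with N_1=5]  = 7
N_4 = max(N_2, N_1) - 2  [with N_2=7, N_1=5]  = 5
N_7 = |N_5 - N_1|  [with N_5=-3, N_1=5]  = 8
N_8 = N_7^2 + N_4  [with N_7=8, N_4=5]  = 69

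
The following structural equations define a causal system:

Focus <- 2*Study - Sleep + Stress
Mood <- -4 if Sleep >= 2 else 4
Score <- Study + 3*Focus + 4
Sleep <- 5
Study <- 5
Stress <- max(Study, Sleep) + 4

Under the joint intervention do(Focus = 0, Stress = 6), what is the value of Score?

9

The joint intervention fixes Focus = 0, Stress = 6, removing each variable's own equation.
Score = Study + 3*Focus + 4  [with Study=5, Focus=0]  = 9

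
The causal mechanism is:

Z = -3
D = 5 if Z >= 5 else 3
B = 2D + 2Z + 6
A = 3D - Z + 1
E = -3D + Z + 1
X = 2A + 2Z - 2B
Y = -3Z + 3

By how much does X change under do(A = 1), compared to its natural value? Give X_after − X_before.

-24

Under do(A=1), the mechanism A = 3D - Z + 1 is discarded; A is fixed at 1.
D = 5 if Z >= 5 else 3  [with Z=-3]  = 3
B = 2D + 2Z + 6  [with D=3, Z=-3]  = 6
X = 2A + 2Z - 2B  [with A=1, Z=-3, B=6]  = -16
Without intervention: D = 5 if Z >= 5 else 3  [with Z=-3]  = 3; B = 2D + 2Z + 6  [with D=3, Z=-3]  = 6; A = 3D - Z + 1  [with D=3, Z=-3]  = 13; X = 2A + 2Z - 2B  [with A=13, Z=-3, B=6]  = 8.
Change = -16 − 8 = -24.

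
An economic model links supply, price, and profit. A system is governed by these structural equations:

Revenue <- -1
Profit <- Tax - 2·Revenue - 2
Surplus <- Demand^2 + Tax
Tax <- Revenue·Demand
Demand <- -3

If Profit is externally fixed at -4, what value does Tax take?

3

Under do(Profit=-4), the mechanism Profit <- Tax - 2·Revenue - 2 is discarded; Profit is fixed at -4.
Since Tax is not a descendant of the intervened variable, it is unaffected.
Tax = Revenue·Demand  [with Revenue=-1, Demand=-3]  = 3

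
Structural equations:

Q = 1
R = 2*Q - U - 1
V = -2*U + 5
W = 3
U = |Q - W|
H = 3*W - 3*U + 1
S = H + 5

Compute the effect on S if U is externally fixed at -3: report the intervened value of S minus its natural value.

The intervention breaks the incoming arrows to U: U = |Q - W| no longer applies, and U = -3.
H = 3*W - 3*U + 1  [with W=3, U=-3]  = 19
S = H + 5  [with H=19]  = 24
Without intervention: U = |Q - W|  [with Q=1, W=3]  = 2; H = 3*W - 3*U + 1  [with W=3, U=2]  = 4; S = H + 5  [with H=4]  = 9.
Change = 24 − 9 = 15.

15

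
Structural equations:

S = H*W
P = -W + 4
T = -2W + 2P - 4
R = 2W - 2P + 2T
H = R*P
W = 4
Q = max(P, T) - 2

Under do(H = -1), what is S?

-4

The intervention breaks the incoming arrows to H: H = R*P no longer applies, and H = -1.
S = H*W  [with H=-1, W=4]  = -4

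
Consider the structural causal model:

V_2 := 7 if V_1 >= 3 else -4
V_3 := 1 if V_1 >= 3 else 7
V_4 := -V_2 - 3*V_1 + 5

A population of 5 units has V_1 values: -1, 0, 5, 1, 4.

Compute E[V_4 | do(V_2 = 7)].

-7.4

Every unit gets V_2=7 under the intervention. V_4 values become 1, -2, -17, -5, -14; E[V_4|do(V_2=7)] = -7.4.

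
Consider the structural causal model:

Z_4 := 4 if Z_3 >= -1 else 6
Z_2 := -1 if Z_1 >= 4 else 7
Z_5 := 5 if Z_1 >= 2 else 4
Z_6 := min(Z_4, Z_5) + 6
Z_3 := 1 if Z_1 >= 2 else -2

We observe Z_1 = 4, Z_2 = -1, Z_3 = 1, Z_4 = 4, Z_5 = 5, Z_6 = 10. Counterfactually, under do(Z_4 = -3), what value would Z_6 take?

Under do(Z_4=-3), the mechanism Z_4 := 4 if Z_3 >= -1 else 6 is discarded; Z_4 is fixed at -3.
Z_5 = 5 if Z_1 >= 2 else 4  [with Z_1=4]  = 5
Z_6 = min(Z_4, Z_5) + 6  [with Z_4=-3, Z_5=5]  = 3

3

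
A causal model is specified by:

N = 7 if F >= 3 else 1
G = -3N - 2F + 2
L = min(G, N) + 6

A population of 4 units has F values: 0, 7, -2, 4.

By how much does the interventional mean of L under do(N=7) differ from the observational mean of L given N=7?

6.5

The intervention sets N=7 in all 4 units regardless of F. Recomputing L per unit gives -13, -27, -9, -21; average -17.5.
Observing N=7 restricts to units where N's equation naturally yields 7: F ∈ {7, 4}. In that subpopulation L = -27, -21, mean -24.
Difference = -17.5 − (-24) = 6.5.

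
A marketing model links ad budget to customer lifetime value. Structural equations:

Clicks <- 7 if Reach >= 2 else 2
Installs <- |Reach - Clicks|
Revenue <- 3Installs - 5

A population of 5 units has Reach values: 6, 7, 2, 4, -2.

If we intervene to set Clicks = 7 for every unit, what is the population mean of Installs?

3.6

The intervention sets Clicks=7 in all 5 units regardless of Reach. Recomputing Installs per unit gives 1, 0, 5, 3, 9; average 3.6.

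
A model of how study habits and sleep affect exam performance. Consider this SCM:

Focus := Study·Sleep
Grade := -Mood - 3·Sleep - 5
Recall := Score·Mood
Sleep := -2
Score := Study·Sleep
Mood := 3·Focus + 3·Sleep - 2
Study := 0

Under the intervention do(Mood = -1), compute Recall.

0

The intervention breaks the incoming arrows to Mood: Mood := 3·Focus + 3·Sleep - 2 no longer applies, and Mood = -1.
Score = Study·Sleep  [with Study=0, Sleep=-2]  = 0
Recall = Score·Mood  [with Score=0, Mood=-1]  = 0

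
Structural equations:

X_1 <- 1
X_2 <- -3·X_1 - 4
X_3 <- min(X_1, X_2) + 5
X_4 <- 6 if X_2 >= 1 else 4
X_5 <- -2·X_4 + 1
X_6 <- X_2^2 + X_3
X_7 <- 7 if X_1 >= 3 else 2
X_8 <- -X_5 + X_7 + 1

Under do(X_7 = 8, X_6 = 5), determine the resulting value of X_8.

16

Under do(X_7 = 8, X_6 = 5), each intervened variable's structural equation is replaced by its fixed value.
X_2 = -3·X_1 - 4  [with X_1=1]  = -7
X_4 = 6 if X_2 >= 1 else 4  [with X_2=-7]  = 4
X_5 = -2·X_4 + 1  [with X_4=4]  = -7
X_8 = -X_5 + X_7 + 1  [with X_5=-7, X_7=8]  = 16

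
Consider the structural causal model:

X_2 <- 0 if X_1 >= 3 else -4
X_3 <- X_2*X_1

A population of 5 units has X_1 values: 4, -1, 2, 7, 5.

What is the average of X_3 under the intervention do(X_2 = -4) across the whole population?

Every unit gets X_2=-4 under the intervention. X_3 values become -16, 4, -8, -28, -20; E[X_3|do(X_2=-4)] = -13.6.

-13.6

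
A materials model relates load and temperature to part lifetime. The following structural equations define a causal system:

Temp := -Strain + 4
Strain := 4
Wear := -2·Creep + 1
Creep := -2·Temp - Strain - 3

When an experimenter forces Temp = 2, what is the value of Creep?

The intervention breaks the incoming arrows to Temp: Temp := -Strain + 4 no longer applies, and Temp = 2.
Creep = -2·Temp - Strain - 3  [with Temp=2, Strain=4]  = -11

-11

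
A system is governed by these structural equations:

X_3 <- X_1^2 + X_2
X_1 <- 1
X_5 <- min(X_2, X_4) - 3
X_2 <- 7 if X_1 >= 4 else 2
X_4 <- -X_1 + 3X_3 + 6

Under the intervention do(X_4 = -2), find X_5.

-5

Intervening sets X_4 = -2 and removes its equation (X_4 <- -X_1 + 3X_3 + 6).
X_2 = 7 if X_1 >= 4 else 2  [with X_1=1]  = 2
X_5 = min(X_2, X_4) - 3  [with X_2=2, X_4=-2]  = -5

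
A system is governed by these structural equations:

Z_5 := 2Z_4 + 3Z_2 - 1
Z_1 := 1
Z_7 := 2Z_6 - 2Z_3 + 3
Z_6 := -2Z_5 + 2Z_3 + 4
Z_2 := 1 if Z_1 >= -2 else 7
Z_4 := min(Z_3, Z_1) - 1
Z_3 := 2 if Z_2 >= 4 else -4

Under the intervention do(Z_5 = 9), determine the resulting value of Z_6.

The intervention breaks the incoming arrows to Z_5: Z_5 := 2Z_4 + 3Z_2 - 1 no longer applies, and Z_5 = 9.
Z_2 = 1 if Z_1 >= -2 else 7  [with Z_1=1]  = 1
Z_3 = 2 if Z_2 >= 4 else -4  [with Z_2=1]  = -4
Z_6 = -2Z_5 + 2Z_3 + 4  [with Z_5=9, Z_3=-4]  = -22

-22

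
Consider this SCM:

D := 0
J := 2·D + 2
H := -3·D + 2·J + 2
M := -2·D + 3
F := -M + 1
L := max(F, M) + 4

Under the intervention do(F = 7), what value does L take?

11

The intervention breaks the incoming arrows to F: F := -M + 1 no longer applies, and F = 7.
M = -2·D + 3  [with D=0]  = 3
L = max(F, M) + 4  [with F=7, M=3]  = 11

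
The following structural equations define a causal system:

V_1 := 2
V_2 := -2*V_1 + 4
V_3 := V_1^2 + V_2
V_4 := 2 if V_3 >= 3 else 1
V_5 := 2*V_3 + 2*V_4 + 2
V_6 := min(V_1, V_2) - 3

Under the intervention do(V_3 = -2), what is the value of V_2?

Under do(V_3=-2), the mechanism V_3 := V_1^2 + V_2 is discarded; V_3 is fixed at -2.
Since V_2 is not a descendant of the intervened variable, it is unaffected.
V_2 = -2*V_1 + 4  [with V_1=2]  = 0

0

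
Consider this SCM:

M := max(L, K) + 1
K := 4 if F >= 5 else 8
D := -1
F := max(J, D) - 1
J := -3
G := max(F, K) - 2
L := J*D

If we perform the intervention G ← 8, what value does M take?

Under do(G=8), the mechanism G := max(F, K) - 2 is discarded; G is fixed at 8.
Since M is not a descendant of the intervened variable, it is unaffected.
F = max(J, D) - 1  [with J=-3, D=-1]  = -2
K = 4 if F >= 5 else 8  [with F=-2]  = 8
L = J*D  [with J=-3, D=-1]  = 3
M = max(L, K) + 1  [with L=3, K=8]  = 9

9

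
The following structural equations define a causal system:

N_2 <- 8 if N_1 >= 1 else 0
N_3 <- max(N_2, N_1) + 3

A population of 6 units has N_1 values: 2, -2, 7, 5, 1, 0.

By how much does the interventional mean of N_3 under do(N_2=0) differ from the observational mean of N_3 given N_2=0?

2.5

do(N_2=0) breaks N_2's dependence on N_1. With N_2=0 fixed, N_3 across the units is 5, 3, 10, 8, 4, 3, mean 5.5.
Observing N_2=0 restricts to units where N_2's equation naturally yields 0: N_1 ∈ {-2, 0}. In that subpopulation N_3 = 3, 3, mean 3.
Difference = 5.5 − 3 = 2.5.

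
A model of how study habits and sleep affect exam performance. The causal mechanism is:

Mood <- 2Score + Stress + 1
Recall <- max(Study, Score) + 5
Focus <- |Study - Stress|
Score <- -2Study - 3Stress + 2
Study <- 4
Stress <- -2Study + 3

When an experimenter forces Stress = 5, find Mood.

-36

do(Stress=5) replaces the equation Stress <- -2Study + 3 with the constant Stress = 5.
Score = -2Study - 3Stress + 2  [with Study=4, Stress=5]  = -21
Mood = 2Score + Stress + 1  [with Score=-21, Stress=5]  = -36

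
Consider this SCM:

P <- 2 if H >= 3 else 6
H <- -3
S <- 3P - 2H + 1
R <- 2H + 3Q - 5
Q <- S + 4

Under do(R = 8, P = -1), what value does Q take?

Setting R = 8, P = -1 by intervention discards those variables' equations.
S = 3P - 2H + 1  [with P=-1, H=-3]  = 4
Q = S + 4  [with S=4]  = 8

8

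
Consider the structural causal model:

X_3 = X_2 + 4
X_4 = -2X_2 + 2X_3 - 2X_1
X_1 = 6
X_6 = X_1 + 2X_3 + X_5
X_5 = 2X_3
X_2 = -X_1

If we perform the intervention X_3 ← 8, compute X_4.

The intervention breaks the incoming arrows to X_3: X_3 = X_2 + 4 no longer applies, and X_3 = 8.
X_2 = -X_1  [with X_1=6]  = -6
X_4 = -2X_2 + 2X_3 - 2X_1  [with X_2=-6, X_3=8, X_1=6]  = 16

16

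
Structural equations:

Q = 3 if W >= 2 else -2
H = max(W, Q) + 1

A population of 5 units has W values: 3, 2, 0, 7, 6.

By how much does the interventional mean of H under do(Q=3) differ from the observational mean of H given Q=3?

-0.35

The intervention sets Q=3 in all 5 units regardless of W. Recomputing H per unit gives 4, 4, 4, 8, 7; average 5.4.
Conditioning on Q=3 selects the 4 unit(s) with W ∈ {3, 2, 7, 6}. Their H values: 4, 4, 8, 7. Mean = 5.75.
Difference = 5.4 − 5.75 = -0.35.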